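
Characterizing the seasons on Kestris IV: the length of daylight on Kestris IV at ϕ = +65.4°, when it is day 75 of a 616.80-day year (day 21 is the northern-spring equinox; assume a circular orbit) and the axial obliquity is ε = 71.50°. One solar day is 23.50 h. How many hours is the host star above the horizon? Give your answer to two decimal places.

23.50 h

Solar longitude: L_s = 360° × (75 − 21)/616.80 = 31.518°.
sin δ = sin 71.50° × sin 31.518° = 0.49574, so δ = +29.719°.
Sunrise equation: cos h₀ = −tan ϕ · tan δ = -1.2468 ≤ −1, so the host star never sets (polar day) and h₀ = π.
Daylight = 2h₀/(2π) × 23.50 h = (3.1416/π) × 23.50 = 23.50 h.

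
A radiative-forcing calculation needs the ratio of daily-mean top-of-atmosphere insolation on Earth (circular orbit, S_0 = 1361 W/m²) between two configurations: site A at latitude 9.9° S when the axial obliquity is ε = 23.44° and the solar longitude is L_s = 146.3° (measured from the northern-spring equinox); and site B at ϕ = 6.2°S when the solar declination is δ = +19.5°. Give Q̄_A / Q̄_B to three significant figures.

Q̄_A / Q̄_B ≈ 1.02

— Configuration A (ϕ=-9.9°):
Solar declination: sin δ = sin ε · sin L_s = sin 23.44° × sin 146.3° = 0.22071, so δ = +12.751°.
cos h₀ = −tan(-9.9°) tan(+12.751°) = 0.0395, h₀ = 1.5313 rad.
Bracket: h₀ sin ϕ sin δ + cos ϕ cos δ sin h₀ = 1.5313×-0.17193×0.22071 + 0.98511×0.97534×0.99922 = -0.058108 + 0.960068 = 0.901960.
Q̄ = (S_0/π) × [bracket] = (1361/π) × 0.901960 = 390.75 W/m².
— Configuration B (ϕ=-6.2°):
cos h₀ = −tan(-6.2°) tan(+19.500°) = 0.0385, h₀ = 1.5323 rad.
Bracket: h₀ sin ϕ sin δ + cos ϕ cos δ sin h₀ = 1.5323×-0.10800×0.33381 + 0.99415×0.94264×0.99926 = -0.055242 + 0.936432 = 0.881190.
Q̄ = (S_0/π) × [bracket] = (1361/π) × 0.881190 = 381.75 W/m².
Ratio Q̄_A / Q̄_B = 390.75 / 381.75 = 1.024.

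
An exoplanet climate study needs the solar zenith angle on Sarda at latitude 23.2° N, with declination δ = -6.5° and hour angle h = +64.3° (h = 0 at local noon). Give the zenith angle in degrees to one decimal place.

θ_z = 69.4°

cos θ_z = sin φ sin δ + cos φ cos δ cos h = -0.044595 + 0.396029 = 0.351434.
θ_z = arccos(0.351434) = 69.4°.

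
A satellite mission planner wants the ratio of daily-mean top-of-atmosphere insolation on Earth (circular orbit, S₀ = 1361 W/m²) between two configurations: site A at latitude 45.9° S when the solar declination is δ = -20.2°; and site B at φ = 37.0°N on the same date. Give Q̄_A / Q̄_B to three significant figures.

Q̄_A / Q̄_B ≈ 2.41

— Configuration A (φ=-45.9°):
cos H₀ = −tan(-45.9°) tan(-20.200°) = -0.3797, H₀ = 1.9602 rad.
Bracket: H₀ sin φ sin δ + cos φ cos δ sin H₀ = 1.9602×-0.71813×-0.34530 + 0.69591×0.93849×0.92512 = 0.486071 + 0.604200 = 1.090271.
Q̄ = (S₀/π) × [bracket] = (1361/π) × 1.090271 = 472.33 W/m².
— Configuration B (φ=+37.0°):
cos H₀ = −tan(+37.0°) tan(-20.200°) = 0.2773, H₀ = 1.2899 rad.
Bracket: H₀ sin φ sin δ + cos φ cos δ sin H₀ = 1.2899×0.60182×-0.34530 + 0.79864×0.93849×0.96080 = -0.268052 + 0.720135 = 0.452083.
Q̄ = (S₀/π) × [bracket] = (1361/π) × 0.452083 = 195.85 W/m².
Ratio Q̄_A / Q̄_B = 472.33 / 195.85 = 2.412.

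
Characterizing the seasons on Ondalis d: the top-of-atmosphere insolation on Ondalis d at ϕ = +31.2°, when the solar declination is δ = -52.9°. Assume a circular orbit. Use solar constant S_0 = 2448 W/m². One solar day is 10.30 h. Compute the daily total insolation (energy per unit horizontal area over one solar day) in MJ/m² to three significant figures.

cos h₀ = −tan(+31.2°) tan(-52.900°) = 0.8008, h₀ = 0.6422 rad.
Bracket: h₀ sin ϕ sin δ + cos ϕ cos δ sin h₀ = 0.6422×0.51803×-0.79758 + 0.85536×0.60321×0.59897 = -0.265338 + 0.309046 = 0.043708.
Q̄ = (S_0/π) × [bracket] = (2448/π) × 0.043708 = 34.058 W/m².
Daily total = Q̄ × 10.30 h × 3600 s/h = 34.058 × 10.30 × 3600 / 10⁶ = 1.263 MJ/m².

1.26 MJ/m²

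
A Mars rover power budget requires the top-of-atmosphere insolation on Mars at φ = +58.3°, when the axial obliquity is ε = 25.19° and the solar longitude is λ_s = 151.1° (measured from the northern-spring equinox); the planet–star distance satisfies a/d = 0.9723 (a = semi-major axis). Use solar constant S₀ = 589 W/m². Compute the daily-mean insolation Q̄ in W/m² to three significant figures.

Solar declination: sin δ = sin ε · sin λ_s = sin 25.19° × sin 151.1° = 0.20570, so δ = +11.870°.
cos H₀ = −tan(+58.3°) tan(+11.870°) = -0.3403, H₀ = 1.9181 rad.
Bracket: H₀ sin φ sin δ + cos φ cos δ sin H₀ = 1.9181×0.85081×0.20570 + 0.52547×0.97862×0.94031 = 0.335690 + 0.483541 = 0.819231.
Inverse-square distance factor (a/d)² = 0.9723² = 0.945367.
Q̄ = (S₀/π) × 0.945367 × [bracket] = (589/π) × 0.945367 × 0.819231 = 145.2 W/m².

Q̄ ≈ 145 W/m²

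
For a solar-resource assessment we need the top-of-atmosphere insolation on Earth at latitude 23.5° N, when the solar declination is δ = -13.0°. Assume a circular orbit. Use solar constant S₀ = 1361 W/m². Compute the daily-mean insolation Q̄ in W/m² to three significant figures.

cos H₀ = −tan(+23.5°) tan(-13.000°) = 0.1004, H₀ = 1.4702 rad.
Bracket: H₀ sin φ sin δ + cos φ cos δ sin H₀ = 1.4702×0.39875×-0.22495 + 0.91706×0.97437×0.99495 = -0.131875 + 0.889043 = 0.757168.
Q̄ = (S₀/π) × [bracket] = (1361/π) × 0.757168 = 328.0 W/m².

Q̄ ≈ 328 W/m²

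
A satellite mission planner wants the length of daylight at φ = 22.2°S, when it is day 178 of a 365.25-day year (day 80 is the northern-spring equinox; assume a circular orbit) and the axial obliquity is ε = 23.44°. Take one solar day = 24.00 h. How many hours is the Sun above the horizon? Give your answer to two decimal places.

Solar longitude: λ_s = 360° × (178 − 80)/365.25 = 96.591°.
sin δ = sin 23.44° × sin 96.591° = 0.39516, so δ = +23.276°.
cos H₀ = −tan φ · tan δ = −tan(-22.2°) × tan(+23.276°) = 0.1755, so H₀ = 1.3943 rad = 79.89°.
Daylight = 2H₀/(2π) × 24.00 h = (1.3943/π) × 24.00 = 10.65 h.

10.65 h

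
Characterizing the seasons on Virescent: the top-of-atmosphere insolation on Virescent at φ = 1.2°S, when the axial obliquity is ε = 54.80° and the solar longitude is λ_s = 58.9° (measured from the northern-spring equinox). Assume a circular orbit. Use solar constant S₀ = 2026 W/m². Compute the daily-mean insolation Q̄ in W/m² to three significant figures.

Q̄ ≈ 446 W/m²

Solar declination: sin δ = sin ε · sin λ_s = sin 54.80° × sin 58.9° = 0.69969, so δ = +44.402°.
cos H₀ = −tan(-1.2°) tan(+44.402°) = 0.0205, H₀ = 1.5503 rad.
Bracket: H₀ sin φ sin δ + cos φ cos δ sin H₀ = 1.5503×-0.02094×0.69969 + 0.99978×0.71444×0.99979 = -0.022714 + 0.714133 = 0.691419.
Q̄ = (S₀/π) × [bracket] = (2026/π) × 0.691419 = 445.9 W/m².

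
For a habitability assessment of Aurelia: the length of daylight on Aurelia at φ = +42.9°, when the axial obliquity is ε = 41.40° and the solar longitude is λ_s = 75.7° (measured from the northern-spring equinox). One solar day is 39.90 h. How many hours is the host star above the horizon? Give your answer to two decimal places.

31.23 h

Solar declination: sin δ = sin ε · sin λ_s = sin 41.40° × sin 75.7° = 0.64082, so δ = +39.853°.
cos H₀ = −tan φ · tan δ = −tan(+42.9°) × tan(+39.853°) = -0.7757, so H₀ = 2.4586 rad = 140.87°.
Daylight = 2H₀/(2π) × 39.90 h = (2.4586/π) × 39.90 = 31.23 h.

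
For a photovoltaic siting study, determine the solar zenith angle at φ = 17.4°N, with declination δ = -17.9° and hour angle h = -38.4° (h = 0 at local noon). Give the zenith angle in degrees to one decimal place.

θ_z = 51.7°

cos θ_z = sin φ sin δ + cos φ cos δ cos h = -0.091912 + 0.711633 = 0.619721.
θ_z = arccos(0.619721) = 51.7°.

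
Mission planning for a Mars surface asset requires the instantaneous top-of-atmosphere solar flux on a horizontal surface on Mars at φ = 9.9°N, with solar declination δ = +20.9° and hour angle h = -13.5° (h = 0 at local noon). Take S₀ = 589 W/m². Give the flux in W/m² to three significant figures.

cos θ_z = sin φ sin δ + cos φ cos δ cos h = 0.061334 + 0.894866 = 0.956200.
Flux = S₀ · cos θ_z = 589 × 0.956200 = 563.2 W/m².

563 W/m²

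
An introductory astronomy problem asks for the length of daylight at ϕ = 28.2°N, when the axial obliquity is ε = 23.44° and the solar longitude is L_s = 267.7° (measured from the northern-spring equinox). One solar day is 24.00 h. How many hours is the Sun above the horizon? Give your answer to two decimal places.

Solar declination: sin δ = sin ε · sin L_s = sin 23.44° × sin 267.7° = -0.39747, so δ = -23.420°.
cos h₀ = −tan ϕ · tan δ = −tan(+28.2°) × tan(-23.420°) = 0.2323, so h₀ = 1.3364 rad = 76.57°.
Daylight = 2h₀/(2π) × 24.00 h = (1.3364/π) × 24.00 = 10.21 h.

10.21 h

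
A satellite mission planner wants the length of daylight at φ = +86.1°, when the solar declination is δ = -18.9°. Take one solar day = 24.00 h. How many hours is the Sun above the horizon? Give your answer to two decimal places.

cos H₀ = −tan φ · tan δ = 5.0222 ≥ 1, so the Sun never rises (polar night) and H₀ = 0.
Daylight = 2H₀/(2π) × 24.00 h = (0.0000/π) × 24.00 = 0.00 h.

0.00 h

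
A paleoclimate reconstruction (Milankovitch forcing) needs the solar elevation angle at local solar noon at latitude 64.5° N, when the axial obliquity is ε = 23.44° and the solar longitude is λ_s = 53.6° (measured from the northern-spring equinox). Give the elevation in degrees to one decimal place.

Solar declination: sin δ = sin ε · sin λ_s = sin 23.44° × sin 53.6° = 0.32018, so δ = +18.674°.
At local noon the hour angle is zero, so the zenith angle equals |φ − δ| = |+64.5° − (+18.674°)| = 45.826°.
Elevation = 90° − 45.826° = 44.2°.

44.2°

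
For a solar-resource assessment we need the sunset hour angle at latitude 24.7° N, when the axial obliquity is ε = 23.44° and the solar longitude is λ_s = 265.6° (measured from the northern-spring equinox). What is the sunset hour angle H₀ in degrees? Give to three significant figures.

H₀ = 78.5°

Solar declination: sin δ = sin ε · sin λ_s = sin 23.44° × sin 265.6° = -0.39662, so δ = -23.367°.
cos H₀ = −tan φ · tan δ = −tan(+24.7°) × tan(-23.367°) = 0.1987, so H₀ = 1.3707 rad = 78.54°.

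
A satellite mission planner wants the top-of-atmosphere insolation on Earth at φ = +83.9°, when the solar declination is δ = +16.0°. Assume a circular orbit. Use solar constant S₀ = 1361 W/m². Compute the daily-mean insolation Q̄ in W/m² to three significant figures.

cos H₀ = −tan(+83.9°) tan(+16.000°) = -2.6831 ≤ −1 ⇒ polar day, H₀ = π.
Bracket: H₀ sin φ sin δ + cos φ cos δ sin H₀ = 3.1416×0.99434×0.27564 + 0.10626×0.96126×0.00000 = 0.861049 + 0.000000 = 0.861049.
Q̄ = (S₀/π) × [bracket] = (1361/π) × 0.861049 = 373.0 W/m².

Q̄ ≈ 373 W/m²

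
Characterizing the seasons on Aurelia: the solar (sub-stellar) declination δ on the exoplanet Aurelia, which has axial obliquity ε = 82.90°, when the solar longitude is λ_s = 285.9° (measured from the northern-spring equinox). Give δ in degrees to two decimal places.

sin δ = sin ε · sin λ_s = sin 82.90° × sin 285.9° = -0.954367.
δ = arcsin(-0.954367) = -72.62°.

δ = -72.62°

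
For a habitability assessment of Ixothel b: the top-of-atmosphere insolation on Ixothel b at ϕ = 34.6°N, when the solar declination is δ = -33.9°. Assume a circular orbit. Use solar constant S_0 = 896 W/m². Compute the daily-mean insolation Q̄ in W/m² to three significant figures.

Q̄ ≈ 74.3 W/m²

cos h₀ = −tan(+34.6°) tan(-33.900°) = 0.4636, h₀ = 1.0888 rad.
Bracket: h₀ sin ϕ sin δ + cos ϕ cos δ sin h₀ = 1.0888×0.56784×-0.55775 + 0.82314×0.83001×0.88606 = -0.344837 + 0.605369 = 0.260532.
Q̄ = (S_0/π) × [bracket] = (896/π) × 0.260532 = 74.31 W/m².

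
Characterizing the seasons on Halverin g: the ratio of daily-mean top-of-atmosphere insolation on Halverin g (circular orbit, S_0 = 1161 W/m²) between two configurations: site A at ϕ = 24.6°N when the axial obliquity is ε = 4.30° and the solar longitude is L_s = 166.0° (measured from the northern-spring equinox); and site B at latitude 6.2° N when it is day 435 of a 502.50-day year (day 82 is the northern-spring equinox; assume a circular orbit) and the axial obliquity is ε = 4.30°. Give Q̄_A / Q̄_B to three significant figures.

— Configuration A (ϕ=+24.6°):
Solar declination: sin δ = sin ε · sin L_s = sin 4.30° × sin 166.0° = 0.01814, so δ = +1.039°.
cos h₀ = −tan(+24.6°) tan(+1.039°) = -0.0083, h₀ = 1.5791 rad.
Bracket: h₀ sin ϕ sin δ + cos ϕ cos δ sin h₀ = 1.5791×0.41628×0.01814 + 0.90924×0.99984×0.99997 = 0.011924 + 0.909067 = 0.920991.
Q̄ = (S_0/π) × [bracket] = (1161/π) × 0.920991 = 340.36 W/m².
— Configuration B (ϕ=+6.2°):
Solar longitude: L_s = 360° × (435 − 82)/502.50 = 252.896°.
sin δ = sin 4.30° × sin 252.896° = -0.07166, so δ = -4.109°.
cos h₀ = −tan(+6.2°) tan(-4.109°) = 0.0078, h₀ = 1.5630 rad.
Bracket: h₀ sin ϕ sin δ + cos ϕ cos δ sin h₀ = 1.5630×0.10800×-0.07166 + 0.99415×0.99743×0.99997 = -0.012096 + 0.991565 = 0.979469.
Q̄ = (S_0/π) × [bracket] = (1161/π) × 0.979469 = 361.97 W/m².
Ratio Q̄_A / Q̄_B = 340.36 / 361.97 = 0.9403.

Q̄_A / Q̄_B ≈ 0.940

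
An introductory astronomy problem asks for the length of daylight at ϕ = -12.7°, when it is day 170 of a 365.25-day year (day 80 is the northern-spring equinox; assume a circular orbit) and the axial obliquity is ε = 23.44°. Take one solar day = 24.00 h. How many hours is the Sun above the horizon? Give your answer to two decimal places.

11.25 h

Solar longitude: L_s = 360° × (170 − 80)/365.25 = 88.706°.
sin δ = sin 23.44° × sin 88.706° = 0.39769, so δ = +23.434°.
cos h₀ = −tan ϕ · tan δ = −tan(-12.7°) × tan(+23.434°) = 0.0977, so h₀ = 1.4730 rad = 84.39°.
Daylight = 2h₀/(2π) × 24.00 h = (1.4730/π) × 24.00 = 11.25 h.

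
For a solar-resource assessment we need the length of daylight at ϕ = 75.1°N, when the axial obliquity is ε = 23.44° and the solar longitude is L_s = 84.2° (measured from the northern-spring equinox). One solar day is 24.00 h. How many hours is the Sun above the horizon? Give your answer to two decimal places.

24.00 h

Solar declination: sin δ = sin ε · sin L_s = sin 23.44° × sin 84.2° = 0.39575, so δ = +23.313°.
Sunrise equation: cos h₀ = −tan ϕ · tan δ = -1.6196 ≤ −1, so the Sun never sets (polar day) and h₀ = π.
Daylight = 2h₀/(2π) × 24.00 h = (3.1416/π) × 24.00 = 24.00 h.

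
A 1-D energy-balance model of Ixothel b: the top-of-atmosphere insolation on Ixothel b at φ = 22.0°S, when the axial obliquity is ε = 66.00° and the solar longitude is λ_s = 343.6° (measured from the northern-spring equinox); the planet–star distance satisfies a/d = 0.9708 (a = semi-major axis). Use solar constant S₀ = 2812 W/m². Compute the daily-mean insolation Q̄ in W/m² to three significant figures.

Solar declination: sin δ = sin ε · sin λ_s = sin 66.00° × sin 343.6° = -0.25793, so δ = -14.947°.
cos H₀ = −tan(-22.0°) tan(-14.947°) = -0.1079, H₀ = 1.6789 rad.
Bracket: H₀ sin φ sin δ + cos φ cos δ sin H₀ = 1.6789×-0.37461×-0.25793 + 0.92718×0.96616×0.99417 = 0.162221 + 0.890582 = 1.052803.
Inverse-square distance factor (a/d)² = 0.9708² = 0.942453.
Q̄ = (S₀/π) × 0.942453 × [bracket] = (2812/π) × 0.942453 × 1.052803 = 888.1 W/m².

Q̄ ≈ 888 W/m²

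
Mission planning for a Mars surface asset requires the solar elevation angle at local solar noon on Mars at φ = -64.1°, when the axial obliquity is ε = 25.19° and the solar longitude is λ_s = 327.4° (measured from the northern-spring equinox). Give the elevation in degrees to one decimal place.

Solar declination: sin δ = sin ε · sin λ_s = sin 25.19° × sin 327.4° = -0.22931, so δ = -13.257°.
At local noon the hour angle is zero, so the zenith angle equals |φ − δ| = |-64.1° − (-13.257°)| = 50.843°.
Elevation = 90° − 50.843° = 39.2°.

39.2°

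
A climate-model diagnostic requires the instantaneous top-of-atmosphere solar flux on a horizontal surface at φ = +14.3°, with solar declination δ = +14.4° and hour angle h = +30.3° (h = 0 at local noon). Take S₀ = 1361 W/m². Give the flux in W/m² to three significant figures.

1.19e+03 W/m²

cos θ_z = sin φ sin δ + cos φ cos δ cos h = 0.061426 + 0.810359 = 0.871785.
Flux = S₀ · cos θ_z = 1361 × 0.871785 = 1186 W/m².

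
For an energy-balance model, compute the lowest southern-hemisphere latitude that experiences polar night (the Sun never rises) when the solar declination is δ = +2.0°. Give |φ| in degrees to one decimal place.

Polar night requires cos H₀ = −tan φ tan δ ≥ 1, i.e. tan φ tan δ ≤ −1.
The boundary is |tan φ| · |tan δ| = 1, so |φ| = 90° − |δ| = 90° − 2.0° = 88.0° in the southern hemisphere.

|φ| = 88.0°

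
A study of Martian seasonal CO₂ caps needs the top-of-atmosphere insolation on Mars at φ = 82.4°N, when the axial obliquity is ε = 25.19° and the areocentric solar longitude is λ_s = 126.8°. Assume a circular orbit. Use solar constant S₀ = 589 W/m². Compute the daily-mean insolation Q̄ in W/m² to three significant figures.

sin δ = sin 25.19° × sin 126.8° = 0.34081, so δ = +19.926°.
cos H₀ = −tan(+82.4°) tan(+19.926°) = -2.7169 ≤ −1 ⇒ polar day, H₀ = π.
Bracket: H₀ sin φ sin δ + cos φ cos δ sin H₀ = 3.1416×0.99122×0.34081 + 0.13226×0.94013×0.00000 = 1.061288 + 0.000000 = 1.061288.
Q̄ = (S₀/π) × [bracket] = (589/π) × 1.061288 = 199.0 W/m².

Q̄ ≈ 199 W/m²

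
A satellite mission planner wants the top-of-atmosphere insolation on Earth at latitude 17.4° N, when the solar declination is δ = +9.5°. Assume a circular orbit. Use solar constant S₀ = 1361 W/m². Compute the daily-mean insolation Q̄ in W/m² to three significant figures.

Q̄ ≈ 442 W/m²

cos H₀ = −tan(+17.4°) tan(+9.500°) = -0.0524, H₀ = 1.6233 rad.
Bracket: H₀ sin φ sin δ + cos φ cos δ sin H₀ = 1.6233×0.29904×0.16505 + 0.95424×0.98629×0.99862 = 0.080120 + 0.939859 = 1.019979.
Q̄ = (S₀/π) × [bracket] = (1361/π) × 1.019979 = 441.9 W/m².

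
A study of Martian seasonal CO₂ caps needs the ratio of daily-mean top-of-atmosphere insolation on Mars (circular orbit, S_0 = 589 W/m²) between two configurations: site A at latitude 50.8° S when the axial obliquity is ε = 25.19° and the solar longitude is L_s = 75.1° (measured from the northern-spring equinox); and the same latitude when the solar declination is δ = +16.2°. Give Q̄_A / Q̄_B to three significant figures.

Q̄_A / Q̄_B ≈ 0.542

— Configuration A (ϕ=-50.8°):
Solar declination: sin δ = sin ε · sin L_s = sin 25.19° × sin 75.1° = 0.41131, so δ = +24.287°.
cos h₀ = −tan(-50.8°) tan(+24.287°) = 0.5533, h₀ = 0.9845 rad.
Bracket: h₀ sin ϕ sin δ + cos ϕ cos δ sin h₀ = 0.9845×-0.77494×0.41131 + 0.63203×0.91150×0.83299 = -0.313800 + 0.479882 = 0.166082.
Q̄ = (S_0/π) × [bracket] = (589/π) × 0.166082 = 31.138 W/m².
— Configuration B (ϕ=-50.8°):
cos h₀ = −tan(-50.8°) tan(+16.200°) = 0.3562, h₀ = 1.2066 rad.
Bracket: h₀ sin ϕ sin δ + cos ϕ cos δ sin h₀ = 1.2066×-0.77494×0.27899 + 0.63203×0.96029×0.93440 = -0.260868 + 0.567117 = 0.306249.
Q̄ = (S_0/π) × [bracket] = (589/π) × 0.306249 = 57.417 W/m².
Ratio Q̄_A / Q̄_B = 31.138 / 57.417 = 0.5423.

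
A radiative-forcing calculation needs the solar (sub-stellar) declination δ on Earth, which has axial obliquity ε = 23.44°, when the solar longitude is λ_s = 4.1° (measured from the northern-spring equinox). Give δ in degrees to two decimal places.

δ = +1.63°

sin δ = sin ε · sin λ_s = sin 23.44° × sin 4.1° = 0.028441.
δ = arcsin(0.028441) = +1.63°.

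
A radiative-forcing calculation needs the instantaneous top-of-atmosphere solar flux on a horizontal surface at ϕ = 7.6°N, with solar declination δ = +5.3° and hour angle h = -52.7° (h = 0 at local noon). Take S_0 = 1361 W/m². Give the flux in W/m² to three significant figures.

cos θ_z = sin ϕ sin δ + cos ϕ cos δ cos h = 0.012217 + 0.598097 = 0.610314.
Flux = S_0 · cos θ_z = 1361 × 0.610314 = 830.6 W/m².

831 W/m²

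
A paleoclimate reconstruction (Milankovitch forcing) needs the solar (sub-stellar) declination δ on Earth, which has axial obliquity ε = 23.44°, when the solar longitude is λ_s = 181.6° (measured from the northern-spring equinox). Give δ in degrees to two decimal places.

δ = -0.64°

sin δ = sin ε · sin λ_s = sin 23.44° × sin 181.6° = -0.011107.
δ = arcsin(-0.011107) = -0.64°.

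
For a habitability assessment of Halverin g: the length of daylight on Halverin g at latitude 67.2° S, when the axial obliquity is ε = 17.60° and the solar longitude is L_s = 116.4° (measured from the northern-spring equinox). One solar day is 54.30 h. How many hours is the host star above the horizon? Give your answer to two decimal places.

Solar declination: sin δ = sin ε · sin L_s = sin 17.60° × sin 116.4° = 0.27084, so δ = +15.714°.
cos h₀ = −tan ϕ · tan δ = −tan(-67.2°) × tan(+15.714°) = 0.6693, so h₀ = 0.8375 rad = 47.99°.
Daylight = 2h₀/(2π) × 54.30 h = (0.8375/π) × 54.30 = 14.48 h.

14.48 h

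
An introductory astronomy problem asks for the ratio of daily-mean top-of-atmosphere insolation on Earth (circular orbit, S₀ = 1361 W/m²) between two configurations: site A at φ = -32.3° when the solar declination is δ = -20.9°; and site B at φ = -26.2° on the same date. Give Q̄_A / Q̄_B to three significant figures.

Q̄_A / Q̄_B ≈ 1.01

— Configuration A (φ=-32.3°):
cos H₀ = −tan(-32.3°) tan(-20.900°) = -0.2414, H₀ = 1.8146 rad.
Bracket: H₀ sin φ sin δ + cos φ cos δ sin H₀ = 1.8146×-0.53435×-0.35674 + 0.84526×0.93420×0.97042 = 0.345906 + 0.766284 = 1.112190.
Q̄ = (S₀/π) × [bracket] = (1361/π) × 1.112190 = 481.82 W/m².
— Configuration B (φ=-26.2°):
cos H₀ = −tan(-26.2°) tan(-20.900°) = -0.1879, H₀ = 1.7598 rad.
Bracket: H₀ sin φ sin δ + cos φ cos δ sin H₀ = 1.7598×-0.44151×-0.35674 + 0.89726×0.93420×0.98219 = 0.277176 + 0.823292 = 1.100468.
Q̄ = (S₀/π) × [bracket] = (1361/π) × 1.100468 = 476.74 W/m².
Ratio Q̄_A / Q̄_B = 481.82 / 476.74 = 1.011.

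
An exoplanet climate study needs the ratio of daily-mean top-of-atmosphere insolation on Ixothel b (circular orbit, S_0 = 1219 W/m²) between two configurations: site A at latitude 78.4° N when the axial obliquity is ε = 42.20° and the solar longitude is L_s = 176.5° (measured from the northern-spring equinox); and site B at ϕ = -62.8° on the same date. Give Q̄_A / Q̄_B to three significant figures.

Q̄_A / Q̄_B ≈ 0.669

— Configuration A (ϕ=+78.4°):
Solar declination: sin δ = sin ε · sin L_s = sin 42.20° × sin 176.5° = 0.04101, so δ = +2.350°.
cos h₀ = −tan(+78.4°) tan(+2.350°) = -0.1999, h₀ = 1.7721 rad.
Bracket: h₀ sin ϕ sin δ + cos ϕ cos δ sin h₀ = 1.7721×0.97958×0.04101 + 0.20108×0.99916×0.97981 = 0.071190 + 0.196855 = 0.268045.
Q̄ = (S_0/π) × [bracket] = (1219/π) × 0.268045 = 104.01 W/m².
— Configuration B (ϕ=-62.8°):
cos h₀ = −tan(-62.8°) tan(+2.350°) = 0.0799, h₀ = 1.4909 rad.
Bracket: h₀ sin ϕ sin δ + cos ϕ cos δ sin h₀ = 1.4909×-0.88942×0.04101 + 0.45710×0.99916×0.99681 = -0.054381 + 0.455259 = 0.400878.
Q̄ = (S_0/π) × [bracket] = (1219/π) × 0.400878 = 155.55 W/m².
Ratio Q̄_A / Q̄_B = 104.01 / 155.55 = 0.6687.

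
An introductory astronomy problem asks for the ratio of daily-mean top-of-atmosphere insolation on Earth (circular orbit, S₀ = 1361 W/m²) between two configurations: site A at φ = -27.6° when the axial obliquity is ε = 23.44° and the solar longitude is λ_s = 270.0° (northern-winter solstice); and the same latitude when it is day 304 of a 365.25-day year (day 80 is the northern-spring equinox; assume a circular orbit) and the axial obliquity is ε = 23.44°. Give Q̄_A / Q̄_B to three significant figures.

Q̄_A / Q̄_B ≈ 1.07

— Configuration A (φ=-27.6°):
Solar declination: sin δ = sin ε · sin λ_s = sin 23.44° × sin 270.0° = -0.39779, so δ = -23.440°.
cos H₀ = −tan(-27.6°) tan(-23.440°) = -0.2267, H₀ = 1.7994 rad.
Bracket: H₀ sin φ sin δ + cos φ cos δ sin H₀ = 1.7994×-0.46330×-0.39779 + 0.88620×0.91748×0.97397 = 0.331622 + 0.791907 = 1.123529.
Q̄ = (S₀/π) × [bracket] = (1361/π) × 1.123529 = 486.73 W/m².
— Configuration B (φ=-27.6°):
Solar longitude: λ_s = 360° × (304 − 80)/365.25 = 220.780°.
sin δ = sin 23.44° × sin 220.780° = -0.25982, so δ = -15.059°.
cos H₀ = −tan(-27.6°) tan(-15.059°) = -0.1407, H₀ = 1.7119 rad.
Bracket: H₀ sin φ sin δ + cos φ cos δ sin H₀ = 1.7119×-0.46330×-0.25982 + 0.88620×0.96566×0.99006 = 0.206069 + 0.847262 = 1.053331.
Q̄ = (S₀/π) × [bracket] = (1361/π) × 1.053331 = 456.32 W/m².
Ratio Q̄_A / Q̄_B = 486.73 / 456.32 = 1.067.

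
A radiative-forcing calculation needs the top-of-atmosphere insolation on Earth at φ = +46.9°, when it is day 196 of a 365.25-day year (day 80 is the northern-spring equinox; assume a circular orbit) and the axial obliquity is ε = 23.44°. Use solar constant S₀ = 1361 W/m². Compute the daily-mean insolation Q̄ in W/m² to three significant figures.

Q̄ ≈ 480 W/m²

Solar longitude: λ_s = 360° × (196 − 80)/365.25 = 114.333°.
sin δ = sin 23.44° × sin 114.333° = 0.36245, so δ = +21.251°.
cos H₀ = −tan(+46.9°) tan(+21.251°) = -0.4156, H₀ = 1.9994 rad.
Bracket: H₀ sin φ sin δ + cos φ cos δ sin H₀ = 1.9994×0.73016×0.36245 + 0.68327×0.93200×0.90955 = 0.529134 + 0.579208 = 1.108342.
Q̄ = (S₀/π) × [bracket] = (1361/π) × 1.108342 = 480.2 W/m².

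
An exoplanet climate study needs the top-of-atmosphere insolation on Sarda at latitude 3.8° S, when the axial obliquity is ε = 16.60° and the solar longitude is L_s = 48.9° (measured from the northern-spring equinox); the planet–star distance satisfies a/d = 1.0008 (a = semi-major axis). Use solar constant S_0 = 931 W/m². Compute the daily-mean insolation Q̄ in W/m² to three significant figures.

Solar declination: sin δ = sin ε · sin L_s = sin 16.60° × sin 48.9° = 0.21528, so δ = +12.432°.
cos h₀ = −tan(-3.8°) tan(+12.432°) = 0.0146, h₀ = 1.5562 rad.
Bracket: h₀ sin ϕ sin δ + cos ϕ cos δ sin h₀ = 1.5562×-0.06627×0.21528 + 0.99780×0.97655×0.99989 = -0.022202 + 0.974294 = 0.952092.
Inverse-square distance factor (a/d)² = 1.0008² = 1.001601.
Q̄ = (S_0/π) × 1.001601 × [bracket] = (931/π) × 1.001601 × 0.952092 = 282.6 W/m².

Q̄ ≈ 283 W/m²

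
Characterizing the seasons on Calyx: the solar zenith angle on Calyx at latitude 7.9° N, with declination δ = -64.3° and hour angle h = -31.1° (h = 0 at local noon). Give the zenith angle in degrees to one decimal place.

cos θ_z = sin φ sin δ + cos φ cos δ cos h = -0.123848 + 0.367804 = 0.243956.
θ_z = arccos(0.243956) = 75.9°.

θ_z = 75.9°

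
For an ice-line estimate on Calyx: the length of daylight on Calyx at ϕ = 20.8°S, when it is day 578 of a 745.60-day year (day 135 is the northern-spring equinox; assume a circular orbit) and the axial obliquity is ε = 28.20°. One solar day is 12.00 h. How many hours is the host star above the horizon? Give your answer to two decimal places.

6.40 h

Solar longitude: L_s = 360° × (578 − 135)/745.60 = 213.895°.
sin δ = sin 28.20° × sin 213.895° = -0.26353, so δ = -15.279°.
cos h₀ = −tan ϕ · tan δ = −tan(-20.8°) × tan(-15.279°) = -0.1038, so h₀ = 1.6748 rad = 95.96°.
Daylight = 2h₀/(2π) × 12.00 h = (1.6748/π) × 12.00 = 6.40 h.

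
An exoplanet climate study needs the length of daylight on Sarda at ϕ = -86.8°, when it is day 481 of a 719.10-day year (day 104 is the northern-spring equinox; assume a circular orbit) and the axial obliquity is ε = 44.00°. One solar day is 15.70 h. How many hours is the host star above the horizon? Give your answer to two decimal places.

15.70 h

Solar longitude: L_s = 360° × (481 − 104)/719.10 = 188.736°.
sin δ = sin 44.00° × sin 188.736° = -0.10551, so δ = -6.056°.
Sunrise equation: cos h₀ = −tan ϕ · tan δ = -1.8977 ≤ −1, so the host star never sets (polar day) and h₀ = π.
Daylight = 2h₀/(2π) × 15.70 h = (3.1416/π) × 15.70 = 15.70 h.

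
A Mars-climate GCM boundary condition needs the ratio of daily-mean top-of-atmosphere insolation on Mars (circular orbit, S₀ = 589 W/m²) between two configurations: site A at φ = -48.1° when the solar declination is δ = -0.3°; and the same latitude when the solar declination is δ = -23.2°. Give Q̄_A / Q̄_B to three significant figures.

— Configuration A (φ=-48.1°):
cos H₀ = −tan(-48.1°) tan(-0.300°) = -0.0058, H₀ = 1.5766 rad.
Bracket: H₀ sin φ sin δ + cos φ cos δ sin H₀ = 1.5766×-0.74431×-0.00524 + 0.66783×0.99999×0.99998 = 0.006149 + 0.667810 = 0.673959.
Q̄ = (S₀/π) × [bracket] = (589/π) × 0.673959 = 126.36 W/m².
— Configuration B (φ=-48.1°):
cos H₀ = −tan(-48.1°) tan(-23.200°) = -0.4777, H₀ = 2.0688 rad.
Bracket: H₀ sin φ sin δ + cos φ cos δ sin H₀ = 2.0688×-0.74431×-0.39394 + 0.66783×0.91914×0.87853 = 0.606600 + 0.539267 = 1.145867.
Q̄ = (S₀/π) × [bracket] = (589/π) × 1.145867 = 214.83 W/m².
Ratio Q̄_A / Q̄_B = 126.36 / 214.83 = 0.5882.

Q̄_A / Q̄_B ≈ 0.588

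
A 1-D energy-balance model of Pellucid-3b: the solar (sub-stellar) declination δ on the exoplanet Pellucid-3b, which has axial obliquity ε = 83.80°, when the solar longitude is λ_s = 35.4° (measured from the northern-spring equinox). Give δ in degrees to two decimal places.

sin δ = sin ε · sin λ_s = sin 83.80° × sin 35.4° = 0.575893.
δ = arcsin(0.575893) = +35.16°.

δ = +35.16°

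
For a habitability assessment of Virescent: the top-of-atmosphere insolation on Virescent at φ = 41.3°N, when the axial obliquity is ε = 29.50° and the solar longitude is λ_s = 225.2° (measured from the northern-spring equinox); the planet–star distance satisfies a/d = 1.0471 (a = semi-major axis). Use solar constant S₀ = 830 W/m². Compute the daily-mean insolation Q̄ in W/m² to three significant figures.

Q̄ ≈ 110 W/m²

Solar declination: sin δ = sin ε · sin λ_s = sin 29.50° × sin 225.2° = -0.34941, so δ = -20.451°.
cos H₀ = −tan(+41.3°) tan(-20.451°) = 0.3276, H₀ = 1.2370 rad.
Bracket: H₀ sin φ sin δ + cos φ cos δ sin H₀ = 1.2370×0.66000×-0.34941 + 0.75126×0.93697×0.94481 = -0.285265 + 0.665059 = 0.379794.
Inverse-square distance factor (a/d)² = 1.0471² = 1.096418.
Q̄ = (S₀/π) × 1.096418 × [bracket] = (830/π) × 1.096418 × 0.379794 = 110.0 W/m².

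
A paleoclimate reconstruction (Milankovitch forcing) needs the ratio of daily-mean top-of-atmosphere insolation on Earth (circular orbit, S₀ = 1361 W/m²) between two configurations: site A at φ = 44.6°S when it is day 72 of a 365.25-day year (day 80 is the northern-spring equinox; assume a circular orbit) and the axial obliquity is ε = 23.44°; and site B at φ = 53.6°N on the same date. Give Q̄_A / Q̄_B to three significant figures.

— Configuration A (φ=-44.6°):
Solar longitude: λ_s = 360° × (72 − 80)/365.25 = -7.885°, i.e. -7.885° + 360° = 352.115°.
sin δ = sin 23.44° × sin 352.115° = -0.05457, so δ = -3.128°.
cos H₀ = −tan(-44.6°) tan(-3.128°) = -0.0539, H₀ = 1.6247 rad.
Bracket: H₀ sin φ sin δ + cos φ cos δ sin H₀ = 1.6247×-0.70215×-0.05457 + 0.71203×0.99851×0.99855 = 0.062253 + 0.709938 = 0.772191.
Q̄ = (S₀/π) × [bracket] = (1361/π) × 0.772191 = 334.53 W/m².
— Configuration B (φ=+53.6°):
cos H₀ = −tan(+53.6°) tan(-3.128°) = 0.0741, H₀ = 1.4966 rad.
Bracket: H₀ sin φ sin δ + cos φ cos δ sin H₀ = 1.4966×0.80489×-0.05457 + 0.59342×0.99851×0.99725 = -0.065735 + 0.590906 = 0.525171.
Q̄ = (S₀/π) × [bracket] = (1361/π) × 0.525171 = 227.51 W/m².
Ratio Q̄_A / Q̄_B = 334.53 / 227.51 = 1.470.

Q̄_A / Q̄_B ≈ 1.47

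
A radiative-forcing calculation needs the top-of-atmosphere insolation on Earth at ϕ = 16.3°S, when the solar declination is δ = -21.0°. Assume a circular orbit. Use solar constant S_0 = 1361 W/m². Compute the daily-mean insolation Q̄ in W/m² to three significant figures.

Q̄ ≈ 459 W/m²

cos h₀ = −tan(-16.3°) tan(-21.000°) = -0.1122, h₀ = 1.6833 rad.
Bracket: h₀ sin ϕ sin δ + cos ϕ cos δ sin h₀ = 1.6833×-0.28067×-0.35837 + 0.95981×0.93358×0.99368 = 0.169313 + 0.890396 = 1.059709.
Q̄ = (S_0/π) × [bracket] = (1361/π) × 1.059709 = 459.1 W/m².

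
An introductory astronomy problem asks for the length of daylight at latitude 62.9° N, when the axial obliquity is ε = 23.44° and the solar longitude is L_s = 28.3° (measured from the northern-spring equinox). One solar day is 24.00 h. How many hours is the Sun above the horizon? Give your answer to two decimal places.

Solar declination: sin δ = sin ε · sin L_s = sin 23.44° × sin 28.3° = 0.18859, so δ = +10.870°.
cos h₀ = −tan ϕ · tan δ = −tan(+62.9°) × tan(+10.870°) = -0.3753, so h₀ = 1.9555 rad = 112.04°.
Daylight = 2h₀/(2π) × 24.00 h = (1.9555/π) × 24.00 = 14.94 h.

14.94 h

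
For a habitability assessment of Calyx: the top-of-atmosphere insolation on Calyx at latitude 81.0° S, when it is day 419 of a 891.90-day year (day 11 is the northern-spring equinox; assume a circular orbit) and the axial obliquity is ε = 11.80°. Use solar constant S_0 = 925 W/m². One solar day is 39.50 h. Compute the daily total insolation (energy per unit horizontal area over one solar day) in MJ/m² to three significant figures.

Solar longitude: L_s = 360° × (419 − 11)/891.90 = 164.682°.
sin δ = sin 11.80° × sin 164.682° = 0.05402, so δ = +3.097°.
cos h₀ = −tan(-81.0°) tan(+3.097°) = 0.3416, h₀ = 1.2222 rad.
Bracket: h₀ sin ϕ sin δ + cos ϕ cos δ sin h₀ = 1.2222×-0.98769×0.05402 + 0.15643×0.99854×0.93985 = -0.065210 + 0.146806 = 0.081596.
Q̄ = (S_0/π) × [bracket] = (925/π) × 0.081596 = 24.025 W/m².
Daily total = Q̄ × 39.50 h × 3600 s/h = 24.025 × 39.50 × 3600 / 10⁶ = 3.416 MJ/m².

3.42 MJ/m²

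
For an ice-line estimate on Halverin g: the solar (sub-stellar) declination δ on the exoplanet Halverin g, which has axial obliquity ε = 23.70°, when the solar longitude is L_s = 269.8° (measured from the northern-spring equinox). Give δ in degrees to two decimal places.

δ = -23.70°

sin δ = sin ε · sin L_s = sin 23.70° × sin 269.8° = -0.401945.
δ = arcsin(-0.401945) = -23.70°.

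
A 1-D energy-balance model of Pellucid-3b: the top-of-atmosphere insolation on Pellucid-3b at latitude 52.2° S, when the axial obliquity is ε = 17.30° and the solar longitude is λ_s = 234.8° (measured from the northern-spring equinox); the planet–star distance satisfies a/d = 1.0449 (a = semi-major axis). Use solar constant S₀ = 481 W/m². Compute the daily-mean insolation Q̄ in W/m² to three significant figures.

Q̄ ≈ 155 W/m²

Solar declination: sin δ = sin ε · sin λ_s = sin 17.30° × sin 234.8° = -0.24300, so δ = -14.064°.
cos H₀ = −tan(-52.2°) tan(-14.064°) = -0.3230, H₀ = 1.8996 rad.
Bracket: H₀ sin φ sin δ + cos φ cos δ sin H₀ = 1.8996×-0.79016×-0.24300 + 0.61291×0.97003×0.94642 = 0.364740 + 0.562686 = 0.927426.
Inverse-square distance factor (a/d)² = 1.0449² = 1.091816.
Q̄ = (S₀/π) × 1.091816 × [bracket] = (481/π) × 1.091816 × 0.927426 = 155.0 W/m².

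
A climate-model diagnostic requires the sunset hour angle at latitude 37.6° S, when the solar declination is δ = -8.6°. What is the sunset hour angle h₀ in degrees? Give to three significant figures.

cos h₀ = −tan ϕ · tan δ = −tan(-37.6°) × tan(-8.600°) = -0.1165, so h₀ = 1.6875 rad = 96.69°.

h₀ = 96.7°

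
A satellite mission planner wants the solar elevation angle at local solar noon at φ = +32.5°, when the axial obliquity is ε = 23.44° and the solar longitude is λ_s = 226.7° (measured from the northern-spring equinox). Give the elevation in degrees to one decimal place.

Solar declination: sin δ = sin ε · sin λ_s = sin 23.44° × sin 226.7° = -0.28950, so δ = -16.828°.
At local noon the hour angle is zero, so the zenith angle equals |φ − δ| = |+32.5° − (-16.828°)| = 49.328°.
Elevation = 90° − 49.328° = 40.7°.

40.7°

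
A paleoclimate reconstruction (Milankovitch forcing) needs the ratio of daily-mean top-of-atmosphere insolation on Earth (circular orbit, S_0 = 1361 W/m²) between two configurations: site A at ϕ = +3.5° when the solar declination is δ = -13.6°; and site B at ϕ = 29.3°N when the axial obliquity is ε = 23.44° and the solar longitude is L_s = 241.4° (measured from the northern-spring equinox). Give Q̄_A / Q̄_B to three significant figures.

Q̄_A / Q̄_B ≈ 1.67

— Configuration A (ϕ=+3.5°):
cos h₀ = −tan(+3.5°) tan(-13.600°) = 0.0148, h₀ = 1.5560 rad.
Bracket: h₀ sin ϕ sin δ + cos ϕ cos δ sin h₀ = 1.5560×0.06105×-0.23514 + 0.99813×0.97196×0.99989 = -0.022337 + 0.970036 = 0.947699.
Q̄ = (S_0/π) × [bracket] = (1361/π) × 0.947699 = 410.56 W/m².
— Configuration B (ϕ=+29.3°):
Solar declination: sin δ = sin ε · sin L_s = sin 23.44° × sin 241.4° = -0.34925, so δ = -20.442°.
cos h₀ = −tan(+29.3°) tan(-20.442°) = 0.2092, h₀ = 1.3601 rad.
Bracket: h₀ sin ϕ sin δ + cos ϕ cos δ sin h₀ = 1.3601×0.48938×-0.34925 + 0.87207×0.93703×0.97788 = -0.232463 + 0.799080 = 0.566617.
Q̄ = (S_0/π) × [bracket] = (1361/π) × 0.566617 = 245.47 W/m².
Ratio Q̄_A / Q̄_B = 410.56 / 245.47 = 1.673.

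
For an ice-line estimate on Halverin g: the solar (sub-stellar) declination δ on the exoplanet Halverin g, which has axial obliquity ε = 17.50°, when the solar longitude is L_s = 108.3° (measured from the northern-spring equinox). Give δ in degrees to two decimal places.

δ = +16.59°

sin δ = sin ε · sin L_s = sin 17.50° × sin 108.3° = 0.285498.
δ = arcsin(0.285498) = +16.59°.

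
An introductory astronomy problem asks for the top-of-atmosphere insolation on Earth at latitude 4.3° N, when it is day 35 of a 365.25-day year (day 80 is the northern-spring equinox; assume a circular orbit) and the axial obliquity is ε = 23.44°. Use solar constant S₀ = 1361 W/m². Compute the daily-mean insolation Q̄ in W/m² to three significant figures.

Q̄ ≈ 401 W/m²

Solar longitude: λ_s = 360° × (35 − 80)/365.25 = -44.353°, i.e. -44.353° + 360° = 315.647°.
sin δ = sin 23.44° × sin 315.647° = -0.27809, so δ = -16.146°.
cos H₀ = −tan(+4.3°) tan(-16.146°) = 0.0218, H₀ = 1.5490 rad.
Bracket: H₀ sin φ sin δ + cos φ cos δ sin H₀ = 1.5490×0.07498×-0.27809 + 0.99719×0.96056×0.99976 = -0.032298 + 0.957631 = 0.925333.
Q̄ = (S₀/π) × [bracket] = (1361/π) × 0.925333 = 400.9 W/m².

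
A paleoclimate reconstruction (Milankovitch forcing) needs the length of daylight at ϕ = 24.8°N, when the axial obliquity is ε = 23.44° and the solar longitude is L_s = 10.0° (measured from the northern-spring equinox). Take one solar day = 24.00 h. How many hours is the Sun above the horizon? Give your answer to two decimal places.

12.24 h

Solar declination: sin δ = sin ε · sin L_s = sin 23.44° × sin 10.0° = 0.06908, so δ = +3.961°.
cos h₀ = −tan ϕ · tan δ = −tan(+24.8°) × tan(+3.961°) = -0.0320, so h₀ = 1.6028 rad = 91.83°.
Daylight = 2h₀/(2π) × 24.00 h = (1.6028/π) × 24.00 = 12.24 h.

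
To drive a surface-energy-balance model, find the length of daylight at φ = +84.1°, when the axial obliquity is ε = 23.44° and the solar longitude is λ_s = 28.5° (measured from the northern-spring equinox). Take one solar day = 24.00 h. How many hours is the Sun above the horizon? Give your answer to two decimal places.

Solar declination: sin δ = sin ε · sin λ_s = sin 23.44° × sin 28.5° = 0.18981, so δ = +10.942°.
Sunrise equation: cos H₀ = −tan φ · tan δ = -1.8707 ≤ −1, so the Sun never sets (polar day) and H₀ = π.
Daylight = 2H₀/(2π) × 24.00 h = (3.1416/π) × 24.00 = 24.00 h.

24.00 h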